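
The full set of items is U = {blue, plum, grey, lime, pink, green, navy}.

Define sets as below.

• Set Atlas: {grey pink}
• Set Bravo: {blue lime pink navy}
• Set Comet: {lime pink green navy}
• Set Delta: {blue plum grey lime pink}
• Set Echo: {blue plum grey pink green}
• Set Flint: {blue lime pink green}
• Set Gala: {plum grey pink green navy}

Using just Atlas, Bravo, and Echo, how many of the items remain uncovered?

0

Union of Atlas, Bravo, Echo = {blue, plum, grey, lime, pink, green, navy} — that's every item, so 0 are uncovered.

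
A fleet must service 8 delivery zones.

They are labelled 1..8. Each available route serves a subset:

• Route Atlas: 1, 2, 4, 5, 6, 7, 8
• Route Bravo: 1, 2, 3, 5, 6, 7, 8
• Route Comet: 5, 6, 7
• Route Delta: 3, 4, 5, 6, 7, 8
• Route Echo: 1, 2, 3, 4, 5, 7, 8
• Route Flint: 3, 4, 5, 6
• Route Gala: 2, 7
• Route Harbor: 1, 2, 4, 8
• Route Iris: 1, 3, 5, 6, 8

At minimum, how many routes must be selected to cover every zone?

Take {Atlas, Iris}. Their union is {1, 2, 3, 4, 5, 6, 7, 8}, which is all 8 zones.
No single route has all 8 zones (the largest, Atlas, has 7), so 2 is optimal.

2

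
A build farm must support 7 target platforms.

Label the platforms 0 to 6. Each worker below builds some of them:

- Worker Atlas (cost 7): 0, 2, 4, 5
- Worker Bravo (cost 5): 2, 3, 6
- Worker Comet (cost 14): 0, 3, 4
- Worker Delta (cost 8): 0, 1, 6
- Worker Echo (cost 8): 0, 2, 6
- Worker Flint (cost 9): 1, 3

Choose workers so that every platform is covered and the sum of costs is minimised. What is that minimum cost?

Atlas, Bravo, Delta together cover every platform (Atlas ∪ Bravo ∪ Delta = {0, 1, 2, 3, 4, 5, 6}); total cost 7 + 5 + 8 = 20.
No covering selection has total cost below 20.

20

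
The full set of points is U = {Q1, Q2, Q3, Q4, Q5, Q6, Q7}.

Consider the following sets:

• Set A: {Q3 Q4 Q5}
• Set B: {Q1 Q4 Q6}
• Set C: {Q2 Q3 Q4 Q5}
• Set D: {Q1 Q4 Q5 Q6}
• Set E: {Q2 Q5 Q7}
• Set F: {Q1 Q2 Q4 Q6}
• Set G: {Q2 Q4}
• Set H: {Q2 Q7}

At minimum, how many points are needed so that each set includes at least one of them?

The 2 points {Q4, Q7} hit every set.
The sets D, H are pairwise disjoint, so any hitting set needs a separate point for each — at least 2. Hence 2 is optimal.

2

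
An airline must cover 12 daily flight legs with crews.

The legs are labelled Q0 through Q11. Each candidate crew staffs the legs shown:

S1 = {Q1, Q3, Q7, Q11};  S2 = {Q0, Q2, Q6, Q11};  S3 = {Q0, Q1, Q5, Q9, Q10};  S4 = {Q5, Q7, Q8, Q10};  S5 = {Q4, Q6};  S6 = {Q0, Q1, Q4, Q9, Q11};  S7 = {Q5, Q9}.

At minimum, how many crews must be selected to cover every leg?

S1 and S2 and S4 and S6 together: S1 ∪ S2 ∪ S4 ∪ S6 = {Q0, Q1, Q2, Q3, Q4, Q5, Q6, Q7, Q8, Q9, Q10, Q11} — every leg is covered.
No 3 of the 7 crews cover everything (all 35 combinations miss at least one leg), so 4 is optimal.

4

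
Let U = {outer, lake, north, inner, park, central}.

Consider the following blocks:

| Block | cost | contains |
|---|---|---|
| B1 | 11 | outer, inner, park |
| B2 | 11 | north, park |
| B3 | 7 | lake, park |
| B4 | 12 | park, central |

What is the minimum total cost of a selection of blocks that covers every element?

41

B1, B2, B3, B4 together cover every element (B1 ∪ B2 ∪ B3 ∪ B4 = {outer, lake, north, inner, park, central}); total cost 11 + 11 + 7 + 12 = 41.
No covering selection has total cost below 41.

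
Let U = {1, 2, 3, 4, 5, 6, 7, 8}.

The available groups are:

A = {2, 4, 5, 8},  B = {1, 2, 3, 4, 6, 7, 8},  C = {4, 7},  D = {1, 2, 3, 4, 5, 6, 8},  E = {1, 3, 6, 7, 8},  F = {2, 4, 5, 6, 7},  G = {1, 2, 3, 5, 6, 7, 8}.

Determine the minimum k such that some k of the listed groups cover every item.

Take {D, E}. Their union is {1, 2, 3, 4, 5, 6, 7, 8}, which is all 8 items.
No single group has all 8 items (the largest, B, has 7), so 2 is optimal.

2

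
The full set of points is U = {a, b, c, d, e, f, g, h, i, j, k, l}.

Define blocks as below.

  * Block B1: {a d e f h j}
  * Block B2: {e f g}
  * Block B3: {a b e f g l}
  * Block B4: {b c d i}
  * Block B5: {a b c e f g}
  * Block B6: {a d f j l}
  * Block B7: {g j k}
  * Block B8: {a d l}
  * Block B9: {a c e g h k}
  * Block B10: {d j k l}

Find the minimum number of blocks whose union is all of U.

Take {B4, B6, B9}. Their union is {a, b, c, d, e, f, g, h, i, j, k, l}, which is all 12 points.
Only B4 contains i, so B4 is forced; the remaining 8 points need at least 2 more blocks (each remaining block adds at most 5) — so at least 3 blocks are needed, and 3 is optimal.

3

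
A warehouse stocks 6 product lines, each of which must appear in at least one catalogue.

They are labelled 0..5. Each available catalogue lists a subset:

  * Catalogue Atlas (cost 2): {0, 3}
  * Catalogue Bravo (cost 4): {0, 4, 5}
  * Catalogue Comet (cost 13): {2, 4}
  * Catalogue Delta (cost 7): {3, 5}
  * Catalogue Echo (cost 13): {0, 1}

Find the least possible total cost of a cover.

32

Atlas, Bravo, Comet, Echo together cover every product (Atlas ∪ Bravo ∪ Comet ∪ Echo = {0, 1, 2, 3, 4, 5}); total cost 2 + 4 + 13 + 13 = 32.
No covering selection has total cost below 32.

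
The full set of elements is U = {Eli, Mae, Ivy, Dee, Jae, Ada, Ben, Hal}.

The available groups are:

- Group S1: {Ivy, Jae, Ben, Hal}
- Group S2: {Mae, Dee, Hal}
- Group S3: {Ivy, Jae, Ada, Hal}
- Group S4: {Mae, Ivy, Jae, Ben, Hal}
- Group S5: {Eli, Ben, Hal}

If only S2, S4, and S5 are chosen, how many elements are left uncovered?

Union of S2, S4, S5 = {Eli, Mae, Ivy, Dee, Jae, Ben, Hal}.
Not covered: Ada — 1 element.

1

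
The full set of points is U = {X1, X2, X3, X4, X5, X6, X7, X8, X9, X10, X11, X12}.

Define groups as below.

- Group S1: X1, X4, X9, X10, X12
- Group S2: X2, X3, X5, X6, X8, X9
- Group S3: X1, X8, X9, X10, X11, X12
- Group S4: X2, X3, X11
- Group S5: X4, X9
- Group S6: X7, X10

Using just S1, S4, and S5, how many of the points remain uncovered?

Union of S1, S4, S5 = {X1, X2, X3, X4, X9, X10, X11, X12}.
Not covered: X5, X6, X7, X8 — 4 points.

4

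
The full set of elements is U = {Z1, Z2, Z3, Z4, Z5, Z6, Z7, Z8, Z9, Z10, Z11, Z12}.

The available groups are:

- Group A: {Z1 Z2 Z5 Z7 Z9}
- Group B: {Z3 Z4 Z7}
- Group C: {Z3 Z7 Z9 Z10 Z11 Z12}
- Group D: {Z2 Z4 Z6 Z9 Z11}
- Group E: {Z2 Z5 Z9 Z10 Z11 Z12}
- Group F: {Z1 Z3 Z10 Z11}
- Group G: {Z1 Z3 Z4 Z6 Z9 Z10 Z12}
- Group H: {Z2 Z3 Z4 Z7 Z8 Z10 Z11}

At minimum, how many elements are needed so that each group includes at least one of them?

2

T = {Z2, Z3} meets every group (each contains at least one member of T), and |T| = 2.
The groups B, E are pairwise disjoint, so any hitting set needs a separate element for each — at least 2. Hence 2 is optimal.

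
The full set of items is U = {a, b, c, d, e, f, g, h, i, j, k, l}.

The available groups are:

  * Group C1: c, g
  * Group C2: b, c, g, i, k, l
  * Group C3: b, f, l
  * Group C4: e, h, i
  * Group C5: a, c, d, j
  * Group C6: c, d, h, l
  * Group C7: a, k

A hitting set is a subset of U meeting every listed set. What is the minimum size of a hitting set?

The 4 items {c, f, i, k} hit every group.
The groups C1, C3, C4, C7 are pairwise disjoint, so any hitting set needs a separate item for each — at least 4. Hence 4 is optimal.

4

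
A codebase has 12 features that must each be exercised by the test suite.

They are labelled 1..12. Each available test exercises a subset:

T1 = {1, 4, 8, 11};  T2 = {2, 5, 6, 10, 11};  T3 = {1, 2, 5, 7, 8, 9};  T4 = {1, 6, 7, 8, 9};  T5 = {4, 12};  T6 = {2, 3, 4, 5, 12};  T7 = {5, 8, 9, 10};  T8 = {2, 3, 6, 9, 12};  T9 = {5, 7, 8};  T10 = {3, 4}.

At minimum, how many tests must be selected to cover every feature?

Take {T2, T3, T6}. Their union is {1, 2, 3, 4, 5, 6, 7, 8, 9, 10, 11, 12}, which is all 12 features.
No 2 of the 10 tests cover everything (all 45 combinations miss at least one feature), so 3 is optimal.

3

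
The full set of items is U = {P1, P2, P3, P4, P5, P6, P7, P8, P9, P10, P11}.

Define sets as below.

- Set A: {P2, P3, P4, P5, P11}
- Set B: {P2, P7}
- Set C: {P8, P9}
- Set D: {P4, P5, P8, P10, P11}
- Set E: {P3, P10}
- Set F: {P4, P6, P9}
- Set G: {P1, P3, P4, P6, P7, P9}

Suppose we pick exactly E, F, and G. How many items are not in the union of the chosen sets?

Union of E, F, G = {P1, P3, P4, P6, P7, P9, P10}.
Not covered: P2, P5, P8, P11 — 4 items.

4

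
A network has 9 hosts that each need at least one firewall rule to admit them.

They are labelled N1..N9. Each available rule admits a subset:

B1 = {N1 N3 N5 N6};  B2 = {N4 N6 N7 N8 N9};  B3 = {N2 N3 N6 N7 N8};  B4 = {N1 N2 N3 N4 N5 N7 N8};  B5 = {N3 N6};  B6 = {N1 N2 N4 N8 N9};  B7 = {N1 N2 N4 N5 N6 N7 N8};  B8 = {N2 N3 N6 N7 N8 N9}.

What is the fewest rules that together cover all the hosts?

Take {B4, B8}. Their union is {N1, N2, N3, N4, N5, N6, N7, N8, N9}, which is all 9 hosts.
No single rule has all 9 hosts (the largest, B4, has 7), so 2 is optimal.

2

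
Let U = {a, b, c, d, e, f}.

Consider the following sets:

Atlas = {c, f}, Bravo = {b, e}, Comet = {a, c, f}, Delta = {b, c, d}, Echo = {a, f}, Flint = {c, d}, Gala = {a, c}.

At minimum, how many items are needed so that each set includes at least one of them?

The 3 items {a, b, c} hit every set.
The sets Bravo, Echo, Flint are pairwise disjoint, so any hitting set needs a separate item for each — at least 3. Hence 3 is optimal.

3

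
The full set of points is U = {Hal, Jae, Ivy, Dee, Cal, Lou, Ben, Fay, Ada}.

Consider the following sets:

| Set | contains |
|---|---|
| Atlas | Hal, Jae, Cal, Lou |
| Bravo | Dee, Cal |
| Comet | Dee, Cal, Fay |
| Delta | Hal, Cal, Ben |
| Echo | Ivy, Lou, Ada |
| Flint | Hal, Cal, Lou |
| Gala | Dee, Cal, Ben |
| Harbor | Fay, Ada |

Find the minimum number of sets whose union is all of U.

4

Atlas and Comet and Delta and Echo together: Atlas ∪ Comet ∪ Delta ∪ Echo = {Hal, Jae, Ivy, Dee, Cal, Lou, Ben, Fay, Ada} — every point is covered.
Only Atlas contains Jae, so Atlas is forced; the remaining 5 points need at least 3 more sets (each remaining set adds at most 2) — so at least 4 sets are needed, and 4 is optimal.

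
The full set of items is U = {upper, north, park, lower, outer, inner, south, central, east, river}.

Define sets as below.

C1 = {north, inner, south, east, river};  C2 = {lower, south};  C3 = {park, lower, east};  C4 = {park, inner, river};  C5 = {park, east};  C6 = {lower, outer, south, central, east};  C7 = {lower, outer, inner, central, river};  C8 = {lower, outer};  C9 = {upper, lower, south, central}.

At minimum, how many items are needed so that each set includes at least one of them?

3

H = {park, lower, inner} meets every set (each contains at least one member of H), and |H| = 3.
No choice of 2 items meets every set, so 3 is the minimum.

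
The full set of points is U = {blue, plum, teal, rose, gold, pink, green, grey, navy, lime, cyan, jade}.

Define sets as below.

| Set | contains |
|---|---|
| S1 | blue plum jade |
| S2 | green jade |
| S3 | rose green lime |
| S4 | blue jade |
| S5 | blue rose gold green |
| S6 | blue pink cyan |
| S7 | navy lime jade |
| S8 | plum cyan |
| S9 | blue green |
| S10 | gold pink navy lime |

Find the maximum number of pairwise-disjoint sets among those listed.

3

S2, S8, S10 are pairwise disjoint (S2={green,jade}; S8={plum,cyan}; S10={gold,pink,navy,lime}).
Every remaining set overlaps one of these, and no 4 of the listed sets are pairwise disjoint, so 3 is the maximum.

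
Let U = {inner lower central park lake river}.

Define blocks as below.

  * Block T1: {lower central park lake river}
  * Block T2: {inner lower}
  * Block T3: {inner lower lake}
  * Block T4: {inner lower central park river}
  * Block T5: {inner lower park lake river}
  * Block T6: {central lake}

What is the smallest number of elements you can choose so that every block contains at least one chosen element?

H = {lower, central} meets every block (each contains at least one member of H), and |H| = 2.
The blocks T2, T6 are pairwise disjoint, so any hitting set needs a separate element for each — at least 2. Hence 2 is optimal.

2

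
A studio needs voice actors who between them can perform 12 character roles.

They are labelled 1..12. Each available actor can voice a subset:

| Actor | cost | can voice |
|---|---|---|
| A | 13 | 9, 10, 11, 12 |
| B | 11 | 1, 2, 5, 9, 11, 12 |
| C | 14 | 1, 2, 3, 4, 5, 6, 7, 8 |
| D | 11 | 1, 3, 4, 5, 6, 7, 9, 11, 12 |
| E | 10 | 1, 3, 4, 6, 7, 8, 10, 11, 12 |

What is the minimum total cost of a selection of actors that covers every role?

21

B, E together cover every role (B ∪ E = {1, 2, 3, 4, 5, 6, 7, 8, 9, 10, 11, 12}); total cost 11 + 10 = 21.
No covering selection has total cost below 21.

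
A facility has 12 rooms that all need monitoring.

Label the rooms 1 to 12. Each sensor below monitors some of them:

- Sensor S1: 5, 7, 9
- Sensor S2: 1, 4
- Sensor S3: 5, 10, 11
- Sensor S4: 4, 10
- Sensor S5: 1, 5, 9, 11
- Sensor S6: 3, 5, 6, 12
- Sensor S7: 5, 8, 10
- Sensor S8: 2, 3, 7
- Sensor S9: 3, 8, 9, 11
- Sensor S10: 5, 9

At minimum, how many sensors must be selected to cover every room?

Take {S2, S3, S6, S8, S9}. Their union is {1, 2, 3, 4, 5, 6, 7, 8, 9, 10, 11, 12}, which is all 12 rooms.
No 4 of the 10 sensors cover everything (all 210 combinations miss at least one room), so 5 is optimal.

5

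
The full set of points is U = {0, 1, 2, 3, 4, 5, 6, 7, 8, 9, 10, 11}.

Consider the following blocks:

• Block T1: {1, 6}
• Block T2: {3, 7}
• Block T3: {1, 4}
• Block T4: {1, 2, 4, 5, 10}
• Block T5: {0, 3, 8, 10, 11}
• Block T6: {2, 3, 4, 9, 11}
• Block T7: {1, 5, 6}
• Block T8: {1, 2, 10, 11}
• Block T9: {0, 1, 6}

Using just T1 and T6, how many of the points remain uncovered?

5

Union of T1, T6 = {1, 2, 3, 4, 6, 9, 11}.
Not covered: 0, 5, 7, 8, 10 — 5 points.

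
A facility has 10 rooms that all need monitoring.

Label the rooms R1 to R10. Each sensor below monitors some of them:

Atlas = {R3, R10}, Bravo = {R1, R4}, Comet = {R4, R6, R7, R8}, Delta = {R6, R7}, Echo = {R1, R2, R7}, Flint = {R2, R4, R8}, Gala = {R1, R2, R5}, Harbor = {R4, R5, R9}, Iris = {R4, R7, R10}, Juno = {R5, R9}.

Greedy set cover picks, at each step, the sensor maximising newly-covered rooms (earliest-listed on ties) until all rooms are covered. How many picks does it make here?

4

Greedy: pick Comet (covers 4 new) → pick Gala (covers 3 new) → pick Atlas (covers 2 new) → pick Harbor (covers 1 new). Total picks: 4.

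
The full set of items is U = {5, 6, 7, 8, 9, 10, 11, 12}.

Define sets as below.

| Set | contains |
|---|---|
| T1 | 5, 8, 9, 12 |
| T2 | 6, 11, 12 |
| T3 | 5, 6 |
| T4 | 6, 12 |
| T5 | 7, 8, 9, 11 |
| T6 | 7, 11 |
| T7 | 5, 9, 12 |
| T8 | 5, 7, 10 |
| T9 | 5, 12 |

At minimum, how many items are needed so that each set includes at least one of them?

3

Take H = {6, 7, 12}. Each listed set contains at least one of these, so H is a hitting set of size 3.
No choice of 2 items meets every set, so 3 is the minimum.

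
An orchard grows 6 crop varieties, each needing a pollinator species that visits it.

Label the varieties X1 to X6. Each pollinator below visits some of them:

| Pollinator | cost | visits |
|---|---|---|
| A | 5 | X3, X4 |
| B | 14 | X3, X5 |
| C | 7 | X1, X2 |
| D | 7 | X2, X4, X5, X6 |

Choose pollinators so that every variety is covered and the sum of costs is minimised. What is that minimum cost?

A, C, D together cover every variety (A ∪ C ∪ D = {X1, X2, X3, X4, X5, X6}); total cost 5 + 7 + 7 = 19.
No covering selection has total cost below 19.

19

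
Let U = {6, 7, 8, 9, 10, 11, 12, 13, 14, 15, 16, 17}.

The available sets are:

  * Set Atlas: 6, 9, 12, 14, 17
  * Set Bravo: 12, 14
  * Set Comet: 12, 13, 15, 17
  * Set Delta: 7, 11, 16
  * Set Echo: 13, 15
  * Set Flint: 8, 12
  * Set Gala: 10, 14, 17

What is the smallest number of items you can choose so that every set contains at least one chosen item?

The 4 items {10, 12, 13, 16} hit every set.
The sets Delta, Echo, Flint, Gala are pairwise disjoint, so any hitting set needs a separate item for each — at least 4. Hence 4 is optimal.

4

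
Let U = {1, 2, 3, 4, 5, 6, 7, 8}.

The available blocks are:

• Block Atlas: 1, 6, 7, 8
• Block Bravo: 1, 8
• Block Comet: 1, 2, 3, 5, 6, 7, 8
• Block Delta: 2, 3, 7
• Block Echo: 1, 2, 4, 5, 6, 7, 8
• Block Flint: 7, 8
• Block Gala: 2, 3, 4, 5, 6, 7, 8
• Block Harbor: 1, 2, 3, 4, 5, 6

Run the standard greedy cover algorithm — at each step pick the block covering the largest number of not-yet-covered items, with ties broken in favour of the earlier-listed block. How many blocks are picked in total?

Greedy: pick Comet (covers 7 new) → pick Echo (covers 1 new). Total picks: 2.

2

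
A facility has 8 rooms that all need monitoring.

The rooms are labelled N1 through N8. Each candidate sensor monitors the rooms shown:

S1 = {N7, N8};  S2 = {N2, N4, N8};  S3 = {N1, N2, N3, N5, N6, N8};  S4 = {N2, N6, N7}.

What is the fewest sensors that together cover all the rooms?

3

Take {S1, S2, S3}. Their union is {N1, N2, N3, N4, N5, N6, N7, N8}, which is all 8 rooms.
Only S3 contains N1, so S3 is forced; the remaining 2 rooms need at least 2 more sensors (each remaining sensor adds at most 1) — so at least 3 sensors are needed, and 3 is optimal.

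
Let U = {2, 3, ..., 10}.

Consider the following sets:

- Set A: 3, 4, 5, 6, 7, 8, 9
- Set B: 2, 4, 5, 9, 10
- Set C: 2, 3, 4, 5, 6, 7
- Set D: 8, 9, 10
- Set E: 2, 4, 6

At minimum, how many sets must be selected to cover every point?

C and D together: C ∪ D = {2, 3, 4, 5, 6, 7, 8, 9, 10} — every point is covered.
No single set has all 9 points (the largest, A, has 7), so 2 is optimal.

2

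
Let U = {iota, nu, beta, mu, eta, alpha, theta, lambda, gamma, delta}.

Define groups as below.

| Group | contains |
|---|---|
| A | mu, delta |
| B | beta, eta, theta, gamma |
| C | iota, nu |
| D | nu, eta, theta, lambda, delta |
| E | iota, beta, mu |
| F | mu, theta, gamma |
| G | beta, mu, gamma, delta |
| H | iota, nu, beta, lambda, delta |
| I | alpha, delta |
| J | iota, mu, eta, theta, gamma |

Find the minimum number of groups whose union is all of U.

Take {H, I, J}. Their union is {iota, nu, beta, mu, eta, alpha, theta, lambda, gamma, delta}, which is all 10 items.
Only I contains alpha, so I is forced; the remaining 8 items need at least 2 more groups (each remaining group adds at most 5) — so at least 3 groups are needed, and 3 is optimal.

3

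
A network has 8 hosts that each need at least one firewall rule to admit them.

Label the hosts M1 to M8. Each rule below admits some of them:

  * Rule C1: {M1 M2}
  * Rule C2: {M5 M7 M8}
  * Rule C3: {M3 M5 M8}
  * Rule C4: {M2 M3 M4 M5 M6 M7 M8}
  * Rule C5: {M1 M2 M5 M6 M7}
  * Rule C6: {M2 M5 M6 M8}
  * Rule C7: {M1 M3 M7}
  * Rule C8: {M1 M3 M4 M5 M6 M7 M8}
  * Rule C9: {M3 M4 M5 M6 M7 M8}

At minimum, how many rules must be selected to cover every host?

2

C4 and C5 together: C4 ∪ C5 = {M1, M2, M3, M4, M5, M6, M7, M8} — every host is covered.
No single rule has all 8 hosts (the largest, C4, has 7), so 2 is optimal.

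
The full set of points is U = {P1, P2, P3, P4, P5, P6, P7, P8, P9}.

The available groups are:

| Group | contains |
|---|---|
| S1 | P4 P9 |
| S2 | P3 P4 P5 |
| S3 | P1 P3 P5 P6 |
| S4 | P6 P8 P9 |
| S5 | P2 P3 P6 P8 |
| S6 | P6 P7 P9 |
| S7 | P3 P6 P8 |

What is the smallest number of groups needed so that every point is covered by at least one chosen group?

Take {S1, S3, S5, S6}. Their union is {P1, P2, P3, P4, P5, P6, P7, P8, P9}, which is all 9 points.
Only S3 contains P1, so S3 is forced; the remaining 5 points need at least 3 more groups (each remaining group adds at most 2) — so at least 4 groups are needed, and 4 is optimal.

4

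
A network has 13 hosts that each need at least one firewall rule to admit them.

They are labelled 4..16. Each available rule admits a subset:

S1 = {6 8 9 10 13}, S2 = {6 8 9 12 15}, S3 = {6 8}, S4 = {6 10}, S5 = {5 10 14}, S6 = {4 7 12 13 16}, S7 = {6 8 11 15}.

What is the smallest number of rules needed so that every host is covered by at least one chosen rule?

S2 and S5 and S6 and S7 together: S2 ∪ S5 ∪ S6 ∪ S7 = {4, 5, 6, 7, 8, 9, 10, 11, 12, 13, 14, 15, 16} — every host is covered.
No 3 of the 7 rules cover everything (all 35 combinations miss at least one host), so 4 is optimal.

4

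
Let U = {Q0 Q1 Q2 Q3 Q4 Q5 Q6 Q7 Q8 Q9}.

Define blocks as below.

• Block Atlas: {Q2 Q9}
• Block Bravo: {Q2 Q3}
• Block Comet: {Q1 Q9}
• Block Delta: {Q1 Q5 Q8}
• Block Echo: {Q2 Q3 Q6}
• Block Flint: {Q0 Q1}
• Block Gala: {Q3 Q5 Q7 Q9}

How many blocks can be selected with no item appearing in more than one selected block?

2

Bravo, Flint are pairwise disjoint (Bravo={Q2,Q3}; Flint={Q0,Q1}).
Every remaining block overlaps one of these, and no 3 of the listed blocks are pairwise disjoint, so 2 is the maximum.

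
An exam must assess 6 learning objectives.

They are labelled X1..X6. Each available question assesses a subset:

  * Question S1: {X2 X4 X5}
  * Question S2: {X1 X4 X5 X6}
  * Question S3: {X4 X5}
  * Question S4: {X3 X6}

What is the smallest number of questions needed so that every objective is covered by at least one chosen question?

Take {S1, S2, S4}. Their union is {X1, X2, X3, X4, X5, X6}, which is all 6 objectives.
Only S2 contains X1, so S2 is forced; the remaining 2 objectives need at least 2 more questions (each remaining question adds at most 1) — so at least 3 questions are needed, and 3 is optimal.

3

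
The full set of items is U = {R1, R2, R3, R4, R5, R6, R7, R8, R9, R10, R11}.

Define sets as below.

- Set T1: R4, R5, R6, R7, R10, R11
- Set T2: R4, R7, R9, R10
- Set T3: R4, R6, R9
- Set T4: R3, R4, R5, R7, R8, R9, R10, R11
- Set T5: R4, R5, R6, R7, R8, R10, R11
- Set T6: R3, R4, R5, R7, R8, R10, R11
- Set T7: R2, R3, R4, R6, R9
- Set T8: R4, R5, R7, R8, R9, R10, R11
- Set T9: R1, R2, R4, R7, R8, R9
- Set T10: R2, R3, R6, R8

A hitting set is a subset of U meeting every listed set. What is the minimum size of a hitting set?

The 2 items {R2, R4} hit every set.
The sets T2, T10 are pairwise disjoint, so any hitting set needs a separate item for each — at least 2. Hence 2 is optimal.

2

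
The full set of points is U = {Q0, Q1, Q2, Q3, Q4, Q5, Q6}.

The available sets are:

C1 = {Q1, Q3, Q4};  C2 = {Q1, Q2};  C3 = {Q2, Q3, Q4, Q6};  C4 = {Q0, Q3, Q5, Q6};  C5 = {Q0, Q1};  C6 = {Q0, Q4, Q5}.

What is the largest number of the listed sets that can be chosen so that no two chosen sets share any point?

2

C2, C6 are pairwise disjoint (C2={Q1,Q2}; C6={Q0,Q4,Q5}).
Every remaining set overlaps one of these, and no 3 of the listed sets are pairwise disjoint, so 2 is the maximum.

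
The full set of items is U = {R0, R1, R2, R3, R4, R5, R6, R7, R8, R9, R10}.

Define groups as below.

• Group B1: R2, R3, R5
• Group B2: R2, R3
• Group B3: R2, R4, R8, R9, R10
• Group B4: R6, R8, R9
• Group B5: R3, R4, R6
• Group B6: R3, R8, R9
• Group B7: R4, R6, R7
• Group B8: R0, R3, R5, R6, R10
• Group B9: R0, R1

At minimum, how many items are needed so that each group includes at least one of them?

The 4 items {R1, R3, R6, R8} hit every group.
No choice of 3 items meets every group, so 4 is the minimum.

4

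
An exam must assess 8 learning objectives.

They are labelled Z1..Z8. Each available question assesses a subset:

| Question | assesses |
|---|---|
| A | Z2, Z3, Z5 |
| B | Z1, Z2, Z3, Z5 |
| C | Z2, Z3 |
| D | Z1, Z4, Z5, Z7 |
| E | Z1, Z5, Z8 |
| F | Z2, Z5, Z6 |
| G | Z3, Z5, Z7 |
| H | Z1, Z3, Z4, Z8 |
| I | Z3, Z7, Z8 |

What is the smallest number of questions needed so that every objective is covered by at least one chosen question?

Take {F, H, I}. Their union is {Z1, Z2, Z3, Z4, Z5, Z6, Z7, Z8}, which is all 8 objectives.
Only F contains Z6, so F is forced; the remaining 5 objectives need at least 2 more questions (each remaining question adds at most 4) — so at least 3 questions are needed, and 3 is optimal.

3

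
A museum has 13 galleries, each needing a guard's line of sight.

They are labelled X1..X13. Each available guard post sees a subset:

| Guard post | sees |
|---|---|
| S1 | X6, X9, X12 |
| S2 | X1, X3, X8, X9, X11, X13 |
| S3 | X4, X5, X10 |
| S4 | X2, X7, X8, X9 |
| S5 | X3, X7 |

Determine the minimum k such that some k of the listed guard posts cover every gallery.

4

Take {S1, S2, S3, S4}. Their union is {X1, X2, X3, X4, X5, X6, X7, X8, X9, X10, X11, X12, X13}, which is all 13 galleries.
Only S2 contains X1, so S2 is forced; the remaining 7 galleries need at least 3 more guard posts (each remaining guard post adds at most 3) — so at least 4 guard posts are needed, and 4 is optimal.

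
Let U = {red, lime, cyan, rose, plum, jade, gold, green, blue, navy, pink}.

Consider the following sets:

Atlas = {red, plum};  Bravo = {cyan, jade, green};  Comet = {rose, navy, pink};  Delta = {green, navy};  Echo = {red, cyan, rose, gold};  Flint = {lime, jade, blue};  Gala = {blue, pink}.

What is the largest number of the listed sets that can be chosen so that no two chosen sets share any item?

3

Delta, Echo, Flint are pairwise disjoint (Delta={green,navy}; Echo={red,cyan,rose,gold}; Flint={lime,jade,blue}).
Every remaining set overlaps one of these, and no 4 of the listed sets are pairwise disjoint, so 3 is the maximum.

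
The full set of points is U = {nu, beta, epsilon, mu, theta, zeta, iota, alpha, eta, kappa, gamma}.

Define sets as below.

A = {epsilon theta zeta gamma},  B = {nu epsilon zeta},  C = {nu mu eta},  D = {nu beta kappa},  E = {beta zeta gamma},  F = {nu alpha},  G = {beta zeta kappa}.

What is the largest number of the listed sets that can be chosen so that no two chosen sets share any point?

2

A, C are pairwise disjoint (A={epsilon,theta,zeta,gamma}; C={nu,mu,eta}).
Every remaining set overlaps one of these, and no 3 of the listed sets are pairwise disjoint, so 2 is the maximum.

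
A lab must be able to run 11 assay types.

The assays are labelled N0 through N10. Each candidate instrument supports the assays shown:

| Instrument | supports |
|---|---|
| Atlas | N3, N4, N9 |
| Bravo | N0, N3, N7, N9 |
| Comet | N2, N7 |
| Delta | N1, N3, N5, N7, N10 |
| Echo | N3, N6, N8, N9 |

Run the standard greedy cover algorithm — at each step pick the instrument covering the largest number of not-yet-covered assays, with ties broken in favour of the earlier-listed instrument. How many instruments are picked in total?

5

Greedy: pick Delta (covers 5 new) → pick Echo (covers 3 new) → pick Atlas (covers 1 new) → pick Bravo (covers 1 new) → pick Comet (covers 1 new). Total picks: 5.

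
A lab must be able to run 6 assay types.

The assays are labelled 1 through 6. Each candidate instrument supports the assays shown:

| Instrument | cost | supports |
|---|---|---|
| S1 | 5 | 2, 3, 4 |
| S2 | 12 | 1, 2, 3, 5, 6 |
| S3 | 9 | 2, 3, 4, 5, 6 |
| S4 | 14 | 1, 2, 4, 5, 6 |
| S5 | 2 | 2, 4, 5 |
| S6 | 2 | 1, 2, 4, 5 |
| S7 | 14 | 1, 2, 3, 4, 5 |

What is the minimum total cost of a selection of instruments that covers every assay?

11

S3, S6 together cover every assay (S3 ∪ S6 = {1, 2, 3, 4, 5, 6}); total cost 9 + 2 = 11.
No covering selection has total cost below 11.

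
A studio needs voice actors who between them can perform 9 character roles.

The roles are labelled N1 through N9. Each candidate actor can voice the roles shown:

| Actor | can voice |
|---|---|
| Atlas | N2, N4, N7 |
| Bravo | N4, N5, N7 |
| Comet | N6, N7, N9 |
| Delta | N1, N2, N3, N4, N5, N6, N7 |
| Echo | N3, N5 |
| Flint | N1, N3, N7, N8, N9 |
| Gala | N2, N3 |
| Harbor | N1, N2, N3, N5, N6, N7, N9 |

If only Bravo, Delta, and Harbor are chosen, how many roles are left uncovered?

1

Union of Bravo, Delta, Harbor = {N1, N2, N3, N4, N5, N6, N7, N9}.
Not covered: N8 — 1 role.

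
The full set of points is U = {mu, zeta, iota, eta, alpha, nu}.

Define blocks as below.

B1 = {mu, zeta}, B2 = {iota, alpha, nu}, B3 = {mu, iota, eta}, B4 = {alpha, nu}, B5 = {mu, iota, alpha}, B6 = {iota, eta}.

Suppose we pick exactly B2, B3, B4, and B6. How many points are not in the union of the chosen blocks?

Union of B2, B3, B4, B6 = {mu, iota, eta, alpha, nu}.
Not covered: zeta — 1 point.

1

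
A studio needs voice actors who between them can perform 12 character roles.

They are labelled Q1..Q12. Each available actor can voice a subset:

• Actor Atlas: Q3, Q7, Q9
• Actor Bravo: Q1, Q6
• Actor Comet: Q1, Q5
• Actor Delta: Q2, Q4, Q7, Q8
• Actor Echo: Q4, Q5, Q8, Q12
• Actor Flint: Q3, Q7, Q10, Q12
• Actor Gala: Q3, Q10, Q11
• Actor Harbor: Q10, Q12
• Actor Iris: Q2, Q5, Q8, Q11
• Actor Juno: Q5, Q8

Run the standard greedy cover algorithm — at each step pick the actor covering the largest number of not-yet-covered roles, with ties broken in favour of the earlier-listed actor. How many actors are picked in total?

5

Greedy: pick Delta (covers 4 new) → pick Flint (covers 3 new) → pick Bravo (covers 2 new) → pick Iris (covers 2 new) → pick Atlas (covers 1 new). Total picks: 5.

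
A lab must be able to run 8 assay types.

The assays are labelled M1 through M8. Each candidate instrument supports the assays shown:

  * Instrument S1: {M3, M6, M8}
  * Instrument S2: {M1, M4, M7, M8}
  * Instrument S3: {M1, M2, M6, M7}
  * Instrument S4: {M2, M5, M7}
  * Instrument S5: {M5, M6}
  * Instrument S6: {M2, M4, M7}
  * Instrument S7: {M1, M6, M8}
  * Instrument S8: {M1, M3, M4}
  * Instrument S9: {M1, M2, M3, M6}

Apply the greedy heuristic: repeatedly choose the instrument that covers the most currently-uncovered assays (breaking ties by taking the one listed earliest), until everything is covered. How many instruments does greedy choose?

Greedy: pick S2 (covers 4 new) → pick S9 (covers 3 new) → pick S4 (covers 1 new). Total picks: 3.

3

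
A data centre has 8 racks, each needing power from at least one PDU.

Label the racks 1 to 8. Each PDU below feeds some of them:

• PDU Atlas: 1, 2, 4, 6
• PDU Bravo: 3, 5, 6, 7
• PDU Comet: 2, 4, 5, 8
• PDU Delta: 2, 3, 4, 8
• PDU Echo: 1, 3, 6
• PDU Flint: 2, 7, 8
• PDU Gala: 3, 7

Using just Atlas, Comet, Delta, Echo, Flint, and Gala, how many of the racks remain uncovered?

0

Union of Atlas, Comet, Delta, Echo, Flint, Gala = {1, 2, 3, 4, 5, 6, 7, 8} — that's every rack, so 0 are uncovered.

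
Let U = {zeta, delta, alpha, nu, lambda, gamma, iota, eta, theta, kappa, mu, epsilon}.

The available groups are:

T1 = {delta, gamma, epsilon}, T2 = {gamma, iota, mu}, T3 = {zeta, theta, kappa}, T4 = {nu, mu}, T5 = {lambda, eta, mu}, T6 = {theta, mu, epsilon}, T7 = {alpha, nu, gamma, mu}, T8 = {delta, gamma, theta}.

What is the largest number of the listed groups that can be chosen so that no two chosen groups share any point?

T1, T3, T5 are pairwise disjoint (T1={delta,gamma,epsilon}; T3={zeta,theta,kappa}; T5={lambda,eta,mu}).
Every remaining group overlaps one of these, and no 4 of the listed groups are pairwise disjoint, so 3 is the maximum.

3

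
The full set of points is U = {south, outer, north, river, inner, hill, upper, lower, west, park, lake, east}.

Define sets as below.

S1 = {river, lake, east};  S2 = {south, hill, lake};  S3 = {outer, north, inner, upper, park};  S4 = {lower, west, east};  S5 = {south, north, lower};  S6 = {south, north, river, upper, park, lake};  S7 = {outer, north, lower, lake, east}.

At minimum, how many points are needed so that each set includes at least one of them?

3

Take H = {north, lower, lake}. Each listed set contains at least one of these, so H is a hitting set of size 3.
The sets S2, S3, S4 are pairwise disjoint, so any hitting set needs a separate point for each — at least 3. Hence 3 is optimal.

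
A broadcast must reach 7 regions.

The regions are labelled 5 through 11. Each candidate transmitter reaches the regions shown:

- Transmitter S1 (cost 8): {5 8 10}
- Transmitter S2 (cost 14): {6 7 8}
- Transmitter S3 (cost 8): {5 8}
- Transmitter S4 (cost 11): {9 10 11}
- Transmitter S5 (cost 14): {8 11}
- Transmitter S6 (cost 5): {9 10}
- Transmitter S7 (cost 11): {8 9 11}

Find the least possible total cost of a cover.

33

S1, S2, S7 together cover every region (S1 ∪ S2 ∪ S7 = {5, 6, 7, 8, 9, 10, 11}); total cost 8 + 14 + 11 = 33.
The greedy pick S6, S1, S2, S4 costs 38; no covering selection beats 33.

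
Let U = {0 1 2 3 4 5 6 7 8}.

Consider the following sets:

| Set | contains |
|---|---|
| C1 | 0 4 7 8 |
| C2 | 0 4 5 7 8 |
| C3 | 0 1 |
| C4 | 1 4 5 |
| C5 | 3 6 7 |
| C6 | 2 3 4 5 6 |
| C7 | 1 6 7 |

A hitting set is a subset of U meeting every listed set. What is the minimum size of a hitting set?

3

Take H = {1, 6, 8}. Each listed set contains at least one of these, so H is a hitting set of size 3.
No choice of 2 items meets every set, so 3 is the minimum.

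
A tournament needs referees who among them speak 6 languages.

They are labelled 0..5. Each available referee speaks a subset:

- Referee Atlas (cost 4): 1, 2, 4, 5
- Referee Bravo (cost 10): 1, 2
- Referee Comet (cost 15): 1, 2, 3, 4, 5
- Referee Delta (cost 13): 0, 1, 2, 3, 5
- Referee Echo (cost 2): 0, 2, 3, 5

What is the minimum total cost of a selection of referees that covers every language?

Atlas, Echo together cover every language (Atlas ∪ Echo = {0, 1, 2, 3, 4, 5}); total cost 4 + 2 = 6.
No covering selection has total cost below 6.

6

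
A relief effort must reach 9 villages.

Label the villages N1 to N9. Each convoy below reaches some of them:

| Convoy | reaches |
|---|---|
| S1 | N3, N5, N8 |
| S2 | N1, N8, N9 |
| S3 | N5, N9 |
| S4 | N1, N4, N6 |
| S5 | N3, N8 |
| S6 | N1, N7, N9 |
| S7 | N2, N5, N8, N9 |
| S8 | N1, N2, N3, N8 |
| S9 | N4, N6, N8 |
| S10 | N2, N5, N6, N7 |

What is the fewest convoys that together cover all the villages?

4

S6 and S8 and S9 and S10 together: S6 ∪ S8 ∪ S9 ∪ S10 = {N1, N2, N3, N4, N5, N6, N7, N8, N9} — every village is covered.
No 3 of the 10 convoys cover everything (all 120 combinations miss at least one village), so 4 is optimal.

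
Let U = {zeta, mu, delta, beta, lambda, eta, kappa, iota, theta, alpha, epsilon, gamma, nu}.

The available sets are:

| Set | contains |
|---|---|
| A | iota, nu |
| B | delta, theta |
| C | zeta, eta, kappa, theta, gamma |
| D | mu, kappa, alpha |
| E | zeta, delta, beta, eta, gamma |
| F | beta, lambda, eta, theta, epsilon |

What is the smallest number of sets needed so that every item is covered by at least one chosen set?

A and D and E and F together: A ∪ D ∪ E ∪ F = {zeta, mu, delta, beta, lambda, eta, kappa, iota, theta, alpha, epsilon, gamma, nu} — every item is covered.
Only F contains lambda, so F is forced; the remaining 8 items need at least 3 more sets (each remaining set adds at most 3) — so at least 4 sets are needed, and 4 is optimal.

4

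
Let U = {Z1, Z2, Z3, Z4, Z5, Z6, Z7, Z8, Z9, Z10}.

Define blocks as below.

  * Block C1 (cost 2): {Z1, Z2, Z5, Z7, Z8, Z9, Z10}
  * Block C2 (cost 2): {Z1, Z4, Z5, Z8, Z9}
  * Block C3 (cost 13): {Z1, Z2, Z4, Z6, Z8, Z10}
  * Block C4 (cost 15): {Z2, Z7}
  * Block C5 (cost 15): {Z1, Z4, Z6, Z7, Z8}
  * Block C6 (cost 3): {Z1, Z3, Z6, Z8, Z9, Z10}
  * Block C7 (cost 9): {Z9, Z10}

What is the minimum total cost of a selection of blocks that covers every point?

7

C1, C2, C6 together cover every point (C1 ∪ C2 ∪ C6 = {Z1, Z2, Z3, Z4, Z5, Z6, Z7, Z8, Z9, Z10}); total cost 2 + 2 + 3 = 7.
No covering selection has total cost below 7.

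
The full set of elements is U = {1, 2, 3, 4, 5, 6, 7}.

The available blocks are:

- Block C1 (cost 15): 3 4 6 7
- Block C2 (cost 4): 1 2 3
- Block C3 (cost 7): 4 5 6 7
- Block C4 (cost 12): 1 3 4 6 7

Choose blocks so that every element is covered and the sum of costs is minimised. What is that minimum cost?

11

C2, C3 together cover every element (C2 ∪ C3 = {1, 2, 3, 4, 5, 6, 7}); total cost 4 + 7 = 11.
No covering selection has total cost below 11.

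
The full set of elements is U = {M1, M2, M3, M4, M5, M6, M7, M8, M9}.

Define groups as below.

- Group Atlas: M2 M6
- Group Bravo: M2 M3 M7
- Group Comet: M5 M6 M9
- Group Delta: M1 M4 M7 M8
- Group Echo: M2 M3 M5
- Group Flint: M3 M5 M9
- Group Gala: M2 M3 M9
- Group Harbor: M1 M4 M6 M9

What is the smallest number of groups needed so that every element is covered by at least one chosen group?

Bravo and Comet and Delta together: Bravo ∪ Comet ∪ Delta = {M1, M2, M3, M4, M5, M6, M7, M8, M9} — every element is covered.
Each group has at most 4 elements, and 2·4 = 8 < 9 — so at least 3 groups are needed, and 3 is optimal.

3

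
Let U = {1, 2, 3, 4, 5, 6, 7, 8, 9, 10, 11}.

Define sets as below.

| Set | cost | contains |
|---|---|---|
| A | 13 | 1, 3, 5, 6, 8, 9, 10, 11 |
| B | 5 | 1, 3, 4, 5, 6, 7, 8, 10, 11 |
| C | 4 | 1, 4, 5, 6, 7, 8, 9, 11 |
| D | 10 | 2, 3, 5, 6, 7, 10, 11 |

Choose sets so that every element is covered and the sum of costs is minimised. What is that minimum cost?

C, D together cover every element (C ∪ D = {1, 2, 3, 4, 5, 6, 7, 8, 9, 10, 11}); total cost 4 + 10 = 14.
The greedy pick C, B, D costs 19; no covering selection beats 14.

14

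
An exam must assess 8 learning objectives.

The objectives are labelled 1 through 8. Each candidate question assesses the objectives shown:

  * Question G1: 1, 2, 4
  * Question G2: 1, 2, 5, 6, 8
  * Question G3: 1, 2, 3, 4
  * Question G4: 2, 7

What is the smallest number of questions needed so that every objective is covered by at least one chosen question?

Take {G2, G3, G4}. Their union is {1, 2, 3, 4, 5, 6, 7, 8}, which is all 8 objectives.
Only G3 contains 3, so G3 is forced; the remaining 4 objectives need at least 2 more questions (each remaining question adds at most 3) — so at least 3 questions are needed, and 3 is optimal.

3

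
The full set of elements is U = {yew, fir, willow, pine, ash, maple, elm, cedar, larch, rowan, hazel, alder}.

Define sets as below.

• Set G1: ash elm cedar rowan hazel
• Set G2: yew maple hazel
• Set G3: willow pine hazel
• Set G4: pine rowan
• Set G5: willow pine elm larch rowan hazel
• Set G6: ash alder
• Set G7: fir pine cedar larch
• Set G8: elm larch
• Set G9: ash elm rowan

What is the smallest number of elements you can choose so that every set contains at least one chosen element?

4

The 4 elements {yew, pine, ash, elm} hit every set.
The sets G2, G4, G6, G8 are pairwise disjoint, so any hitting set needs a separate element for each — at least 4. Hence 4 is optimal.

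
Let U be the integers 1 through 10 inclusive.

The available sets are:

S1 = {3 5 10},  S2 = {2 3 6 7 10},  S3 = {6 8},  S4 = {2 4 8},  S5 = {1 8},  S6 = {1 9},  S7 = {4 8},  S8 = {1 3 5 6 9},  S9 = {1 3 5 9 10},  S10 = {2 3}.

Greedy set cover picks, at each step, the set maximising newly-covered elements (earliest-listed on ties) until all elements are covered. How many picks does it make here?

3

Greedy: pick S2 (covers 5 new) → pick S8 (covers 3 new) → pick S4 (covers 2 new). Total picks: 3.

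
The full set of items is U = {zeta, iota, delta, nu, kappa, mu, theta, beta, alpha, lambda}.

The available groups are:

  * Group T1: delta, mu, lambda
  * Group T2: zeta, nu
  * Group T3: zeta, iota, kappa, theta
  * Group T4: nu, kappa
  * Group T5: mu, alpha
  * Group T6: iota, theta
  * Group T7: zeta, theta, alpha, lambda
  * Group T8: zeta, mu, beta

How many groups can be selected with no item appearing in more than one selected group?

T1, T2, T6 are pairwise disjoint (T1={delta,mu,lambda}; T2={zeta,nu}; T6={iota,theta}).
Every remaining group overlaps one of these, and no 4 of the listed groups are pairwise disjoint, so 3 is the maximum.

3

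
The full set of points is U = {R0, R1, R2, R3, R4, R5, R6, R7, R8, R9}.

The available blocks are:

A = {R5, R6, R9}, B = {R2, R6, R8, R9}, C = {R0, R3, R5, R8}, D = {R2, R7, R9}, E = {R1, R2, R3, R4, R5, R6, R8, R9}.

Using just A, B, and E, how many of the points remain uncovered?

Union of A, B, E = {R1, R2, R3, R4, R5, R6, R8, R9}.
Not covered: R0, R7 — 2 points.

2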